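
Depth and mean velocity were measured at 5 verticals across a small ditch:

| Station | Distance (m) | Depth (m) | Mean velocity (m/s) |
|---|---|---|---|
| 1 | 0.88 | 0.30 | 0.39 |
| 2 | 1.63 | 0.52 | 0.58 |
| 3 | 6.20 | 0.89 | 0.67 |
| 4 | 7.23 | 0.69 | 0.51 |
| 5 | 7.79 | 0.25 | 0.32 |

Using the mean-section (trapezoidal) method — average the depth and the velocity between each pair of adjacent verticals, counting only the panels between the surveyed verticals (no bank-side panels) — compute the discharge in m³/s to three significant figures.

2.75 m³/s

Panel 1-2: Δb = 0.75 m, d̄ = (0.30+0.52)/2 = 0.41, v̄ = (0.39+0.58)/2 = 0.485 → q = 0.75×0.41×0.485 = 0.1491 m³/s
Panel 2-3: Δb = 4.57 m, d̄ = (0.52+0.89)/2 = 0.705, v̄ = (0.58+0.67)/2 = 0.625 → q = 4.57×0.705×0.625 = 2.014 m³/s
Panel 3-4: Δb = 1.03 m, d̄ = (0.89+0.69)/2 = 0.79, v̄ = (0.67+0.51)/2 = 0.59 → q = 1.03×0.79×0.59 = 0.4801 m³/s
Panel 4-5: Δb = 0.56 m, d̄ = (0.69+0.25)/2 = 0.47, v̄ = (0.51+0.32)/2 = 0.415 → q = 0.56×0.47×0.415 = 0.1092 m³/s
Q = Σ q = 2.752 m³/s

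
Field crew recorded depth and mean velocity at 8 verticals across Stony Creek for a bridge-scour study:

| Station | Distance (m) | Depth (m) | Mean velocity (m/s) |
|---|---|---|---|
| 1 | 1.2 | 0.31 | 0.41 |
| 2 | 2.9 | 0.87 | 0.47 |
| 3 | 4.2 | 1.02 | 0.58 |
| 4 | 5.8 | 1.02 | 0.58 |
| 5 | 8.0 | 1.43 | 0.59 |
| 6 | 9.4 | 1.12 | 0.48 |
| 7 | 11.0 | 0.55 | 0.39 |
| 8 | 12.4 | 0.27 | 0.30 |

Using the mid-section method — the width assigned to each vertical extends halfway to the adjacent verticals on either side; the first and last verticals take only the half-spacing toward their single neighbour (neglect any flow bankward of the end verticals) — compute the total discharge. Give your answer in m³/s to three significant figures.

5.41 m³/s

w_1 = (2.9 − 1.2)/2 = 0.85 m; q_1 = 0.41 × 0.31 × 0.85 = 0.1080 m³/s
w_2 = (4.2 − 1.2)/2 = 1.5 m; q_2 = 0.47 × 0.87 × 1.5 = 0.6134 m³/s
w_3 = (5.8 − 2.9)/2 = 1.45 m; q_3 = 0.58 × 1.02 × 1.45 = 0.8578 m³/s
w_4 = (8.0 − 4.2)/2 = 1.9 m; q_4 = 0.58 × 1.02 × 1.9 = 1.124 m³/s
w_5 = (9.4 − 5.8)/2 = 1.8 m; q_5 = 0.59 × 1.43 × 1.8 = 1.519 m³/s
w_6 = (11.0 − 8.0)/2 = 1.5 m; q_6 = 0.48 × 1.12 × 1.5 = 0.8064 m³/s
w_7 = (12.4 − 9.4)/2 = 1.5 m; q_7 = 0.39 × 0.55 × 1.5 = 0.3218 m³/s
w_8 = (12.4 − 11.0)/2 = 0.7 m; q_8 = 0.30 × 0.27 × 0.7 = 0.05670 m³/s
Q = Σ qᵢ = 5.407 m³/s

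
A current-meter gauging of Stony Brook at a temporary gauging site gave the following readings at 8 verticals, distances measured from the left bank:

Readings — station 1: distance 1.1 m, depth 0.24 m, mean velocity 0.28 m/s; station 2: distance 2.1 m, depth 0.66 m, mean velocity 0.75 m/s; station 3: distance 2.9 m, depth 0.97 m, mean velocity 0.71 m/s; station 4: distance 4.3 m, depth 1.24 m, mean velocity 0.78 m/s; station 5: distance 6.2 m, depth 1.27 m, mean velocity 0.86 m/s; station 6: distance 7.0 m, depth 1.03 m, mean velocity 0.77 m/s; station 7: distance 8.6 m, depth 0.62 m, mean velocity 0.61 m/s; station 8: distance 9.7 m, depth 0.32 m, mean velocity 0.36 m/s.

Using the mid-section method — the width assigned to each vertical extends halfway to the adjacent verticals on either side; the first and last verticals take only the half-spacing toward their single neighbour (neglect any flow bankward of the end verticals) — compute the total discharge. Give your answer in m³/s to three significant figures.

w_1 = (2.1 − 1.1)/2 = 0.5 m; q_1 = 0.28 × 0.24 × 0.5 = 0.03360 m³/s
w_2 = (2.9 − 1.1)/2 = 0.9 m; q_2 = 0.75 × 0.66 × 0.9 = 0.4455 m³/s
w_3 = (4.3 − 2.1)/2 = 1.1 m; q_3 = 0.71 × 0.97 × 1.1 = 0.7576 m³/s
w_4 = (6.2 − 2.9)/2 = 1.65 m; q_4 = 0.78 × 1.24 × 1.65 = 1.596 m³/s
w_5 = (7.0 − 4.3)/2 = 1.35 m; q_5 = 0.86 × 1.27 × 1.35 = 1.474 m³/s
w_6 = (8.6 − 6.2)/2 = 1.2 m; q_6 = 0.77 × 1.03 × 1.2 = 0.9517 m³/s
w_7 = (9.7 − 7.0)/2 = 1.35 m; q_7 = 0.61 × 0.62 × 1.35 = 0.5106 m³/s
w_8 = (9.7 − 8.6)/2 = 0.55 m; q_8 = 0.36 × 0.32 × 0.55 = 0.06336 m³/s
Q = Σ qᵢ = 5.833 m³/s

5.83 m³/s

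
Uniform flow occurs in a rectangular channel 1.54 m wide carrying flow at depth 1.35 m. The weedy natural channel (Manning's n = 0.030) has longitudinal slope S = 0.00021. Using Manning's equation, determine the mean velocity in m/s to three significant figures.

0.300 m/s

A = b·y = 1.54 × 1.35 = 2.079 m²
P = b + 2y = 1.54 + 2×1.35 = 4.240 m
R = A/P = 2.079/4.240 = 0.4903 m
Q = (1/n)·A·R^(2/3)·S^(1/2) = (1/0.030) × 2.079 × 0.4903^(2/3) × 0.00021^(1/2) = 0.6245 m³/s
V = Q/A = 0.6245/2.079 = 0.3004 m/s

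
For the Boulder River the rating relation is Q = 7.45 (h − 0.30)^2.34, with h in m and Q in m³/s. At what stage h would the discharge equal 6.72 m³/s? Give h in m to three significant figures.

h − h₀ = (Q/C)^(1/b) = (6.72/7.45)^(1/2.34) = 0.9569 m
h = 0.30 + 0.9569 = 1.257 m

1.26 m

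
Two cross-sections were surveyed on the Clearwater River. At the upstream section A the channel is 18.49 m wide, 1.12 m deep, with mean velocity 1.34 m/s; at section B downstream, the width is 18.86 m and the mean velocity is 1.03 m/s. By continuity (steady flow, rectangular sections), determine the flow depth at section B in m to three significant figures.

1.43 m

Q = A₁V₁ = (18.49×1.12) × 1.34 = 27.75 m³/s
d₂ = Q/(b₂ V₂) = 27.75/(18.86×1.03) = 1.429 m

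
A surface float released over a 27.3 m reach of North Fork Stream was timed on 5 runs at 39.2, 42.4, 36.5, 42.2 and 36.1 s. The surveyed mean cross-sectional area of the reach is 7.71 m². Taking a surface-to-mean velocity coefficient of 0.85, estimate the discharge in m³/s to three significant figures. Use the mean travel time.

4.55 m³/s

t̄ = (39.2 + 42.4 + 36.5 + 42.2 + 36.1) / 5 = 39.28 s
v_surface = L / t̄ = 27.3 / 39.28 = 0.6950 m/s
v_mean = 0.85 × 0.6950 = 0.5908 m/s
Q = A × v_mean = 7.71 × 0.5908 = 4.555 m³/s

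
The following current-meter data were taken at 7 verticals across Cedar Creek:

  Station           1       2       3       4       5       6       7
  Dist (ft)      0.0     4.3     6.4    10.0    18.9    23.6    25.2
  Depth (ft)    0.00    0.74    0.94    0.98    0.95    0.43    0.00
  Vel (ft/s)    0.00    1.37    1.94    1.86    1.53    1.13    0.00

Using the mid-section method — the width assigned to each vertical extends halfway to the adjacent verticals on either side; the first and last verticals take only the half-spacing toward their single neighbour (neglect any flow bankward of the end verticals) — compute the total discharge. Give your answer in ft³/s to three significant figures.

w_2 = (6.4 − 0.0)/2 = 3.2 ft; q_2 = 1.37 × 0.74 × 3.2 = 3.244 ft³/s
w_3 = (10.0 − 4.3)/2 = 2.85 ft; q_3 = 1.94 × 0.94 × 2.85 = 5.197 ft³/s
w_4 = (18.9 − 6.4)/2 = 6.25 ft; q_4 = 1.86 × 0.98 × 6.25 = 11.39 ft³/s
w_5 = (23.6 − 10.0)/2 = 6.8 ft; q_5 = 1.53 × 0.95 × 6.8 = 9.884 ft³/s
w_6 = (25.2 − 18.9)/2 = 3.15 ft; q_6 = 1.13 × 0.43 × 3.15 = 1.531 ft³/s
Stations 1, 7 contribute zero (depth or velocity is 0).
Q = Σ qᵢ = 31.25 ft³/s

31.2 ft³/s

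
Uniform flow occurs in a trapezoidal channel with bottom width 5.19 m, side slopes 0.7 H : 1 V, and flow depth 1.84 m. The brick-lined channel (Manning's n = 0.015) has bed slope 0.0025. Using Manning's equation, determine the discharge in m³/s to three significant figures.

45.6 m³/s

A = (b + z·y)·y = (5.19 + 0.7×1.84)×1.84 = 11.92 m²
P = b + 2y√(1+z²) = 5.19 + 2×1.84×√(1+0.7²) = 9.682 m
R = A/P = 11.92/9.682 = 1.231 m
Q = (1/n)·A·R^(2/3)·S^(1/2) = (1/0.015) × 11.92 × 1.231^(2/3) × 0.0025^(1/2) = 45.64 m³/s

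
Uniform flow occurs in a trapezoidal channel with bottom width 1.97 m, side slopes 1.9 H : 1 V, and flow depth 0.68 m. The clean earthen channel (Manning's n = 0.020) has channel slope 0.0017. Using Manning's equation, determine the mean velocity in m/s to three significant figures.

1.22 m/s

A = (b + z·y)·y = (1.97 + 1.9×0.68)×0.68 = 2.218 m²
P = b + 2y√(1+z²) = 1.97 + 2×0.68×√(1+1.9²) = 4.890 m
R = A/P = 2.218/4.890 = 0.4536 m
Q = (1/n)·A·R^(2/3)·S^(1/2) = (1/0.020) × 2.218 × 0.4536^(2/3) × 0.0017^(1/2) = 2.700 m³/s
V = Q/A = 2.700/2.218 = 1.217 m/s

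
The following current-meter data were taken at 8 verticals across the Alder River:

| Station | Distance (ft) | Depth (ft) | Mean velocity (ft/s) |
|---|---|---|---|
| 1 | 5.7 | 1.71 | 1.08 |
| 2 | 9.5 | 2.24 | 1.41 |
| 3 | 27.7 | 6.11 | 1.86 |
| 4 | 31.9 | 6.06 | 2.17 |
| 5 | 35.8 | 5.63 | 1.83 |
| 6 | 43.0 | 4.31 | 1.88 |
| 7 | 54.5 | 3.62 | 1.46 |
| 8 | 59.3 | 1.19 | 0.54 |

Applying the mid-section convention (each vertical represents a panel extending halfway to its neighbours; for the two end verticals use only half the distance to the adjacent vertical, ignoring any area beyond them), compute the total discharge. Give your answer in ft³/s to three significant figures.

396 ft³/s

w_1 = (9.5 − 5.7)/2 = 1.9 ft; q_1 = 1.08 × 1.71 × 1.9 = 3.509 ft³/s
w_2 = (27.7 − 5.7)/2 = 11 ft; q_2 = 1.41 × 2.24 × 11 = 34.74 ft³/s
w_3 = (31.9 − 9.5)/2 = 11.2 ft; q_3 = 1.86 × 6.11 × 11.2 = 127.3 ft³/s
w_4 = (35.8 − 27.7)/2 = 4.05 ft; q_4 = 2.17 × 6.06 × 4.05 = 53.26 ft³/s
w_5 = (43.0 − 31.9)/2 = 5.55 ft; q_5 = 1.83 × 5.63 × 5.55 = 57.18 ft³/s
w_6 = (54.5 − 35.8)/2 = 9.35 ft; q_6 = 1.88 × 4.31 × 9.35 = 75.76 ft³/s
w_7 = (59.3 − 43.0)/2 = 8.15 ft; q_7 = 1.46 × 3.62 × 8.15 = 43.07 ft³/s
w_8 = (59.3 − 54.5)/2 = 2.4 ft; q_8 = 0.54 × 1.19 × 2.4 = 1.542 ft³/s
Q = Σ qᵢ = 396.4 ft³/s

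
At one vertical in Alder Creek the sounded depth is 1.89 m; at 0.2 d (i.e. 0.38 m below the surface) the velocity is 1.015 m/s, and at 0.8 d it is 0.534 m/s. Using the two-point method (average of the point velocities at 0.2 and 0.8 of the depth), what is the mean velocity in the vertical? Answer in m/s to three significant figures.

0.775 m/s

v̄ = (1.015 + 0.534) / 2 = 0.7745 m/s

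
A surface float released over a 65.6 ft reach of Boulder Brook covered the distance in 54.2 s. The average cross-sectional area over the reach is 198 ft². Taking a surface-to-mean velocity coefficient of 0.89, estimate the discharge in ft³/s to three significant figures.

213 ft³/s

v_surface = L / t̄ = 65.6 / 54.2 = 1.210 ft/s
v_mean = 0.89 × 1.210 = 1.077 ft/s
Q = A × v_mean = 198 × 1.077 = 213.3 ft³/s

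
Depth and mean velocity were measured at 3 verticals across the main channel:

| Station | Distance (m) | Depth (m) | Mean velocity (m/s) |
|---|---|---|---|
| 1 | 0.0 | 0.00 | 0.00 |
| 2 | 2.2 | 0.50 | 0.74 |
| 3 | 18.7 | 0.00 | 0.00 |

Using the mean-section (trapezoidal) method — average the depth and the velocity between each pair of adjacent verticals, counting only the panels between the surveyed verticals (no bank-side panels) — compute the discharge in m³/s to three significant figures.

Panel 1-2: Δb = 2.2 m, d̄ = (0.00+0.50)/2 = 0.25, v̄ = (0.00+0.74)/2 = 0.37 → q = 2.2×0.25×0.37 = 0.2035 m³/s
Panel 2-3: Δb = 16.5 m, d̄ = (0.50+0.00)/2 = 0.25, v̄ = (0.74+0.00)/2 = 0.37 → q = 16.5×0.25×0.37 = 1.526 m³/s
Q = Σ q = 1.730 m³/s

1.73 m³/s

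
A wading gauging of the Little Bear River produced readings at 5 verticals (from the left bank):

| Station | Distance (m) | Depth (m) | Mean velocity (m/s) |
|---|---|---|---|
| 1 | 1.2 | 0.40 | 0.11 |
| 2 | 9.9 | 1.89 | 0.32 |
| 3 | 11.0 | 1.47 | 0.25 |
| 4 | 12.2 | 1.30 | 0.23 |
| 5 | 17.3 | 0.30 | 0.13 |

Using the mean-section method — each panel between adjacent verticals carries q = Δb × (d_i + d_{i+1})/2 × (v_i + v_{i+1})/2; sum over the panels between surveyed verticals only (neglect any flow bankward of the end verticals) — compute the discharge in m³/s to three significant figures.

Panel 1-2: Δb = 8.7 m, d̄ = (0.40+1.89)/2 = 1.145, v̄ = (0.11+0.32)/2 = 0.215 → q = 8.7×1.145×0.215 = 2.142 m³/s
Panel 2-3: Δb = 1.1 m, d̄ = (1.89+1.47)/2 = 1.68, v̄ = (0.32+0.25)/2 = 0.285 → q = 1.1×1.68×0.285 = 0.5267 m³/s
Panel 3-4: Δb = 1.2 m, d̄ = (1.47+1.30)/2 = 1.385, v̄ = (0.25+0.23)/2 = 0.24 → q = 1.2×1.385×0.24 = 0.3989 m³/s
Panel 4-5: Δb = 5.1 m, d̄ = (1.30+0.30)/2 = 0.8, v̄ = (0.23+0.13)/2 = 0.18 → q = 5.1×0.8×0.18 = 0.7344 m³/s
Q = Σ q = 3.802 m³/s

3.80 m³/s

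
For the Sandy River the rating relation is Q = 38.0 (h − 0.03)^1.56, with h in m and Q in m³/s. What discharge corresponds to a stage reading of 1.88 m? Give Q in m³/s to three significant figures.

Q = 38.0 × (1.88 − 0.03)^1.56 = 38.0 × 1.85^1.56 = 99.21 m³/s

99.2 m³/s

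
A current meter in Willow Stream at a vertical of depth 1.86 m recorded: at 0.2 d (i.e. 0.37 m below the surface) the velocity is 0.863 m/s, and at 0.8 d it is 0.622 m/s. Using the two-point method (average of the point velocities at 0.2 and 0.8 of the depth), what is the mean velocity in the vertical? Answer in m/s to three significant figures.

0.743 m/s

v̄ = (0.863 + 0.622) / 2 = 0.7425 m/s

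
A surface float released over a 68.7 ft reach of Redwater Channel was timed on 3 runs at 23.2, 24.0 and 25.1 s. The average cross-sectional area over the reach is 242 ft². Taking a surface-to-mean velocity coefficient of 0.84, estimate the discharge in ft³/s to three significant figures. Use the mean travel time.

t̄ = (23.2 + 24.0 + 25.1) / 3 = 24.1 s
v_surface = L / t̄ = 68.7 / 24.1 = 2.851 ft/s
v_mean = 0.84 × 2.851 = 2.395 ft/s
Q = A × v_mean = 242 × 2.395 = 579.5 ft³/s

579 ft³/s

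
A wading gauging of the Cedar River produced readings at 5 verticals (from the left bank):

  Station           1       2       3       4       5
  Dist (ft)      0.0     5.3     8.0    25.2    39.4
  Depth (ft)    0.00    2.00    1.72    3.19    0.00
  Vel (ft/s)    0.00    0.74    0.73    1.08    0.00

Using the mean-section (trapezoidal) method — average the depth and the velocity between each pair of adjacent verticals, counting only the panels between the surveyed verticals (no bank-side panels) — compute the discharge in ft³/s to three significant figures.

Panel 1-2: Δb = 5.3 ft, d̄ = (0.00+2.00)/2 = 1, v̄ = (0.00+0.74)/2 = 0.37 → q = 5.3×1×0.37 = 1.961 ft³/s
Panel 2-3: Δb = 2.7 ft, d̄ = (2.00+1.72)/2 = 1.86, v̄ = (0.74+0.73)/2 = 0.735 → q = 2.7×1.86×0.735 = 3.691 ft³/s
Panel 3-4: Δb = 17.2 ft, d̄ = (1.72+3.19)/2 = 2.455, v̄ = (0.73+1.08)/2 = 0.905 → q = 17.2×2.455×0.905 = 38.21 ft³/s
Panel 4-5: Δb = 14.2 ft, d̄ = (3.19+0.00)/2 = 1.595, v̄ = (1.08+0.00)/2 = 0.54 → q = 14.2×1.595×0.54 = 12.23 ft³/s
Q = Σ q = 56.10 ft³/s

56.1 ft³/s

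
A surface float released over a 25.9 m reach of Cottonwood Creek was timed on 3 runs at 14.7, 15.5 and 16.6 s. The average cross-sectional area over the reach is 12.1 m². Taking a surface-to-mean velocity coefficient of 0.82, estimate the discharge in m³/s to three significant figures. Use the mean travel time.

16.5 m³/s

t̄ = (14.7 + 15.5 + 16.6) / 3 = 15.6 s
v_surface = L / t̄ = 25.9 / 15.6 = 1.660 m/s
v_mean = 0.82 × 1.660 = 1.361 m/s
Q = A × v_mean = 12.1 × 1.361 = 16.47 m³/s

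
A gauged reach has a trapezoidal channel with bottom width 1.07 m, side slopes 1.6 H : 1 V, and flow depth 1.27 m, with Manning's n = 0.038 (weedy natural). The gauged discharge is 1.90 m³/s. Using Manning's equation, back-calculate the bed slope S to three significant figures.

A = (b + z·y)·y = (1.07 + 1.6×1.27)×1.27 = 3.940 m²
P = b + 2y√(1+z²) = 1.07 + 2×1.27×√(1+1.6²) = 5.862 m
R = A/P = 3.940/5.862 = 0.6720 m
S = (Q·n / (1·A·R^(2/3)))² = (1.90×0.038 / (1×3.940×0.7672))² = 0.0005706

0.000571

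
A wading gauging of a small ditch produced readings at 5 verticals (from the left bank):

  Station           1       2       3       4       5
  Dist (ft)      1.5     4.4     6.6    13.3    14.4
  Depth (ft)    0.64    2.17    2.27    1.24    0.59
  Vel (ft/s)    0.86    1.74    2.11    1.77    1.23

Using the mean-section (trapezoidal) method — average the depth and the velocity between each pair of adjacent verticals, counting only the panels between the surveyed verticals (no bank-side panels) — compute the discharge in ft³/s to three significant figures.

39.0 ft³/s

Panel 1-2: Δb = 2.9 ft, d̄ = (0.64+2.17)/2 = 1.405, v̄ = (0.86+1.74)/2 = 1.3 → q = 2.9×1.405×1.3 = 5.297 ft³/s
Panel 2-3: Δb = 2.2 ft, d̄ = (2.17+2.27)/2 = 2.22, v̄ = (1.74+2.11)/2 = 1.925 → q = 2.2×2.22×1.925 = 9.402 ft³/s
Panel 3-4: Δb = 6.7 ft, d̄ = (2.27+1.24)/2 = 1.755, v̄ = (2.11+1.77)/2 = 1.94 → q = 6.7×1.755×1.94 = 22.81 ft³/s
Panel 4-5: Δb = 1.1 ft, d̄ = (1.24+0.59)/2 = 0.915, v̄ = (1.77+1.23)/2 = 1.5 → q = 1.1×0.915×1.5 = 1.510 ft³/s
Q = Σ q = 39.02 ft³/s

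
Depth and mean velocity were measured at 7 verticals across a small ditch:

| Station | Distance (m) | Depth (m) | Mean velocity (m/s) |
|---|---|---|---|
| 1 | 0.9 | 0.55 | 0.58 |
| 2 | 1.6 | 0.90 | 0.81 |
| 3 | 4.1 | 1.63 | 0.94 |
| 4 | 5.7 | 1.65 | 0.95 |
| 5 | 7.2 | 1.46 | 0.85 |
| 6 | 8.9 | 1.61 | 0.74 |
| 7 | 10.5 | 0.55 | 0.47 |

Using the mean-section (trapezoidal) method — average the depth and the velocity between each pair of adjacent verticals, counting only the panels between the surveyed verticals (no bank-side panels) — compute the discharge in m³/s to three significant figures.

Panel 1-2: Δb = 0.7 m, d̄ = (0.55+0.90)/2 = 0.725, v̄ = (0.58+0.81)/2 = 0.695 → q = 0.7×0.725×0.695 = 0.3527 m³/s
Panel 2-3: Δb = 2.5 m, d̄ = (0.90+1.63)/2 = 1.265, v̄ = (0.81+0.94)/2 = 0.875 → q = 2.5×1.265×0.875 = 2.767 m³/s
Panel 3-4: Δb = 1.6 m, d̄ = (1.63+1.65)/2 = 1.64, v̄ = (0.94+0.95)/2 = 0.945 → q = 1.6×1.64×0.945 = 2.480 m³/s
Panel 4-5: Δb = 1.5 m, d̄ = (1.65+1.46)/2 = 1.555, v̄ = (0.95+0.85)/2 = 0.9 → q = 1.5×1.555×0.9 = 2.099 m³/s
Panel 5-6: Δb = 1.7 m, d̄ = (1.46+1.61)/2 = 1.535, v̄ = (0.85+0.74)/2 = 0.795 → q = 1.7×1.535×0.795 = 2.075 m³/s
Panel 6-7: Δb = 1.6 m, d̄ = (1.61+0.55)/2 = 1.08, v̄ = (0.74+0.47)/2 = 0.605 → q = 1.6×1.08×0.605 = 1.045 m³/s
Q = Σ q = 10.82 m³/s

10.8 m³/s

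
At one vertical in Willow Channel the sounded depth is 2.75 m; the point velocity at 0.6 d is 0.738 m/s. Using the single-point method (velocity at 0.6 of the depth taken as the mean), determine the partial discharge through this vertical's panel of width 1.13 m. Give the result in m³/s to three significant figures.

2.29 m³/s

v̄ = v₀.₆ = 0.738 m/s
q = v̄ × d × w = 0.7380 × 2.75 × 1.13 = 2.293 m³/s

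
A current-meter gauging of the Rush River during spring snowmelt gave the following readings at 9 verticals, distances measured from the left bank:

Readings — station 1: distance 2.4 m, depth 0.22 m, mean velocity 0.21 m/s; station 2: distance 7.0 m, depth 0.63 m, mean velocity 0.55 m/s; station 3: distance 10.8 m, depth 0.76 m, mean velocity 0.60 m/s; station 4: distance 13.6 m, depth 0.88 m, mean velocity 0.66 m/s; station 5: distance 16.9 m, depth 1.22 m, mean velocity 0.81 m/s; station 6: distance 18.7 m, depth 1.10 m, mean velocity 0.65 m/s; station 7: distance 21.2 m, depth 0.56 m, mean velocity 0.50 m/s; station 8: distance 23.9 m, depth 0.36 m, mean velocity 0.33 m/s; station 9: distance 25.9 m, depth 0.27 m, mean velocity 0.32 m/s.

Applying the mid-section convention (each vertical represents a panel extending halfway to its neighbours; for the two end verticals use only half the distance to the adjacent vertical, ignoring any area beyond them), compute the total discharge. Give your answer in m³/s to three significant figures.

w_1 = (7.0 − 2.4)/2 = 2.3 m; q_1 = 0.21 × 0.22 × 2.3 = 0.1063 m³/s
w_2 = (10.8 − 2.4)/2 = 4.2 m; q_2 = 0.55 × 0.63 × 4.2 = 1.455 m³/s
w_3 = (13.6 − 7.0)/2 = 3.3 m; q_3 = 0.60 × 0.76 × 3.3 = 1.505 m³/s
w_4 = (16.9 − 10.8)/2 = 3.05 m; q_4 = 0.66 × 0.88 × 3.05 = 1.771 m³/s
w_5 = (18.7 − 13.6)/2 = 2.55 m; q_5 = 0.81 × 1.22 × 2.55 = 2.520 m³/s
w_6 = (21.2 − 16.9)/2 = 2.15 m; q_6 = 0.65 × 1.10 × 2.15 = 1.537 m³/s
w_7 = (23.9 − 18.7)/2 = 2.6 m; q_7 = 0.50 × 0.56 × 2.6 = 0.7280 m³/s
w_8 = (25.9 − 21.2)/2 = 2.35 m; q_8 = 0.33 × 0.36 × 2.35 = 0.2792 m³/s
w_9 = (25.9 − 23.9)/2 = 1 m; q_9 = 0.32 × 0.27 × 1 = 0.08640 m³/s
Q = Σ qᵢ = 9.989 m³/s

9.99 m³/s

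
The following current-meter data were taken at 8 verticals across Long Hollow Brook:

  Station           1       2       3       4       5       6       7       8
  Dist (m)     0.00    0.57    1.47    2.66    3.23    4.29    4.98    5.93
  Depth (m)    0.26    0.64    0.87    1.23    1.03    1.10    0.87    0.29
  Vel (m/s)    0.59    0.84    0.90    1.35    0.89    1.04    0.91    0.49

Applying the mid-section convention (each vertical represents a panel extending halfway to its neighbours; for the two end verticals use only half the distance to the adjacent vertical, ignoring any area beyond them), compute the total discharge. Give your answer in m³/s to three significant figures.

w_1 = (0.57 − 0.00)/2 = 0.285 m; q_1 = 0.59 × 0.26 × 0.285 = 0.04372 m³/s
w_2 = (1.47 − 0.00)/2 = 0.735 m; q_2 = 0.84 × 0.64 × 0.735 = 0.3951 m³/s
w_3 = (2.66 − 0.57)/2 = 1.045 m; q_3 = 0.90 × 0.87 × 1.045 = 0.8182 m³/s
w_4 = (3.23 − 1.47)/2 = 0.88 m; q_4 = 1.35 × 1.23 × 0.88 = 1.461 m³/s
w_5 = (4.29 − 2.66)/2 = 0.815 m; q_5 = 0.89 × 1.03 × 0.815 = 0.7471 m³/s
w_6 = (4.98 − 3.23)/2 = 0.875 m; q_6 = 1.04 × 1.10 × 0.875 = 1.001 m³/s
w_7 = (5.93 − 4.29)/2 = 0.82 m; q_7 = 0.91 × 0.87 × 0.82 = 0.6492 m³/s
w_8 = (5.93 − 4.98)/2 = 0.475 m; q_8 = 0.49 × 0.29 × 0.475 = 0.06750 m³/s
Q = Σ qᵢ = 5.183 m³/s

5.18 m³/s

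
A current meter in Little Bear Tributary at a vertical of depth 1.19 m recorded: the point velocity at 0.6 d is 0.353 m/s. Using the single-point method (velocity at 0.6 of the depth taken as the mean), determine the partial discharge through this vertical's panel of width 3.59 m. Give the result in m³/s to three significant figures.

1.51 m³/s

v̄ = v₀.₆ = 0.353 m/s
q = v̄ × d × w = 0.3530 × 1.19 × 3.59 = 1.508 m³/s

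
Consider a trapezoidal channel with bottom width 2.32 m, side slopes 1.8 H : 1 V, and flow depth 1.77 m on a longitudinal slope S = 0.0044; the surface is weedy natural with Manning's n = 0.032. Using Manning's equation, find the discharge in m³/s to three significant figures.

20.4 m³/s

A = (b + z·y)·y = (2.32 + 1.8×1.77)×1.77 = 9.746 m²
P = b + 2y√(1+z²) = 2.32 + 2×1.77×√(1+1.8²) = 9.609 m
R = A/P = 9.746/9.609 = 1.014 m
Q = (1/n)·A·R^(2/3)·S^(1/2) = (1/0.032) × 9.746 × 1.014^(2/3) × 0.0044^(1/2) = 20.39 m³/s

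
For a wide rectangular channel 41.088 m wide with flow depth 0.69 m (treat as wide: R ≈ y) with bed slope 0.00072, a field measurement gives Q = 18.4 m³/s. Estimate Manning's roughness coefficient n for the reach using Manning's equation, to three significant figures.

0.0323

A = b·y = 41.088 × 0.69 = 28.35 m²
Wide channel: R ≈ y = 0.69 m
n = (1/Q)·A·R^(2/3)·S^(1/2) = (1/18.4) × 28.35 × 0.7808 × 0.02683 = 0.03228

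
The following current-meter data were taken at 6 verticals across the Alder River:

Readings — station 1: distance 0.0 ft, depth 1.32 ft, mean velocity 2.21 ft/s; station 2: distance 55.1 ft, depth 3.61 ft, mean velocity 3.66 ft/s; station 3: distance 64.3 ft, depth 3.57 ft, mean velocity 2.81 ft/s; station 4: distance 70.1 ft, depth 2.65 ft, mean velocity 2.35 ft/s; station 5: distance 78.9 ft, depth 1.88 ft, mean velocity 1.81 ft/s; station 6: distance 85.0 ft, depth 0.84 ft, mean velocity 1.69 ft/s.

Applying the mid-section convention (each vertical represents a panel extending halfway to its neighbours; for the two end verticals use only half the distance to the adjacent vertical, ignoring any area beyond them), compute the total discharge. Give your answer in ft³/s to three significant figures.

656 ft³/s

w_1 = (55.1 − 0.0)/2 = 27.55 ft; q_1 = 2.21 × 1.32 × 27.55 = 80.37 ft³/s
w_2 = (64.3 − 0.0)/2 = 32.15 ft; q_2 = 3.66 × 3.61 × 32.15 = 424.8 ft³/s
w_3 = (70.1 − 55.1)/2 = 7.5 ft; q_3 = 2.81 × 3.57 × 7.5 = 75.24 ft³/s
w_4 = (78.9 − 64.3)/2 = 7.3 ft; q_4 = 2.35 × 2.65 × 7.3 = 45.46 ft³/s
w_5 = (85.0 − 70.1)/2 = 7.45 ft; q_5 = 1.81 × 1.88 × 7.45 = 25.35 ft³/s
w_6 = (85.0 − 78.9)/2 = 3.05 ft; q_6 = 1.69 × 0.84 × 3.05 = 4.330 ft³/s
Q = Σ qᵢ = 655.5 ft³/s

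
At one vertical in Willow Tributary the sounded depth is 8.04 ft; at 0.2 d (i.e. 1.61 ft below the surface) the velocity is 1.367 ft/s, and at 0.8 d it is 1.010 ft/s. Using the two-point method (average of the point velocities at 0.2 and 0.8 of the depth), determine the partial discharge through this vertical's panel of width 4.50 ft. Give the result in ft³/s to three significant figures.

v̄ = (1.367 + 1.010) / 2 = 1.189 ft/s
q = v̄ × d × w = 1.189 × 8.04 × 4.50 = 43.00 ft³/s

43.0 ft³/s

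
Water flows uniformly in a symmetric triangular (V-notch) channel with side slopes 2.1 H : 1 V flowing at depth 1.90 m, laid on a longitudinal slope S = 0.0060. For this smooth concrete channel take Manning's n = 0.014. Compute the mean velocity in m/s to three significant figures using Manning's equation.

4.99 m/s

A = z·y² = 2.1×1.90² = 7.581 m²
P = 2y√(1+z²) = 2×1.90×√(1+2.1²) = 8.839 m
R = A/P = 7.581/8.839 = 0.8577 m
Q = (1/n)·A·R^(2/3)·S^(1/2) = (1/0.014) × 7.581 × 0.8577^(2/3) × 0.0060^(1/2) = 37.86 m³/s
V = Q/A = 37.86/7.581 = 4.995 m/s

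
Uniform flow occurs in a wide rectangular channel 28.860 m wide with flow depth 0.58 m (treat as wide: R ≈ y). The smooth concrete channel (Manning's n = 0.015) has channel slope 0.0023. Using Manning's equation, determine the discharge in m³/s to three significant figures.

A = b·y = 28.860 × 0.58 = 16.74 m²
Wide channel: R ≈ y = 0.58 m
Q = (1/n)·A·R^(2/3)·S^(1/2) = (1/0.015) × 16.74 × 0.5800^(2/3) × 0.0023^(1/2) = 37.22 m³/s

37.2 m³/s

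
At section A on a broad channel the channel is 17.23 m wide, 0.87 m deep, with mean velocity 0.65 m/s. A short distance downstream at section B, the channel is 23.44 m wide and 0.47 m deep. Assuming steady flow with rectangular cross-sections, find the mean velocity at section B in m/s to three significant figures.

0.884 m/s

Q = A₁V₁ = (17.23×0.87) × 0.65 = 9.744 m³/s
A₂ = 23.44 × 0.47 = 11.02 m²
V₂ = Q/A₂ = 9.744/11.02 = 0.8844 m/s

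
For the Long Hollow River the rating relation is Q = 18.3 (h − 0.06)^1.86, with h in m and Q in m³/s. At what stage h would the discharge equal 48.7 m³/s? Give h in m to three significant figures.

1.75 m

h − h₀ = (Q/C)^(1/b) = (48.7/18.3)^(1/1.86) = 1.693 m
h = 0.06 + 1.693 = 1.753 m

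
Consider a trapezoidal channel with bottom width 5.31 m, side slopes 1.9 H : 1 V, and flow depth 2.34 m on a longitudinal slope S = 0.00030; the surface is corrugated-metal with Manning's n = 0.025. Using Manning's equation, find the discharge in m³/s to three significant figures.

A = (b + z·y)·y = (5.31 + 1.9×2.34)×2.34 = 22.83 m²
P = b + 2y√(1+z²) = 5.31 + 2×2.34×√(1+1.9²) = 15.36 m
R = A/P = 22.83/15.36 = 1.486 m
Q = (1/n)·A·R^(2/3)·S^(1/2) = (1/0.025) × 22.83 × 1.486^(2/3) × 0.00030^(1/2) = 20.60 m³/s

20.6 m³/s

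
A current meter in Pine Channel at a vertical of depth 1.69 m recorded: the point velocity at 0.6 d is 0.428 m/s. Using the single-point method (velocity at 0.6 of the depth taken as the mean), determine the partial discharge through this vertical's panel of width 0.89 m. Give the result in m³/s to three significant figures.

0.644 m³/s

v̄ = v₀.₆ = 0.428 m/s
q = v̄ × d × w = 0.4280 × 1.69 × 0.89 = 0.6438 m³/s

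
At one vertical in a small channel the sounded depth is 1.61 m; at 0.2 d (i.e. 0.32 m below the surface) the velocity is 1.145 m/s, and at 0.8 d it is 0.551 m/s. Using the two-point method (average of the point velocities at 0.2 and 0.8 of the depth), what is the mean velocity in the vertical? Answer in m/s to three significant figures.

0.848 m/s

v̄ = (1.145 + 0.551) / 2 = 0.8480 m/s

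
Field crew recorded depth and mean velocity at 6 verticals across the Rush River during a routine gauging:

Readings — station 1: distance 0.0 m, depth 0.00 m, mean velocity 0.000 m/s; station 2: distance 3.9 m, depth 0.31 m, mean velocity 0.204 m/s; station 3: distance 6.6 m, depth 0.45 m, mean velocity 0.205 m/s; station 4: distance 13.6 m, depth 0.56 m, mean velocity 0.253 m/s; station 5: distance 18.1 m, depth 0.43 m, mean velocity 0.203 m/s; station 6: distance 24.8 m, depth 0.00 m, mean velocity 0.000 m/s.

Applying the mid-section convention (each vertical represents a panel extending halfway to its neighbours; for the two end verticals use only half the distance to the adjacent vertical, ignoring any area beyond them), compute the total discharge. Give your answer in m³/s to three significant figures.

w_2 = (6.6 − 0.0)/2 = 3.3 m; q_2 = 0.204 × 0.31 × 3.3 = 0.2087 m³/s
w_3 = (13.6 − 3.9)/2 = 4.85 m; q_3 = 0.205 × 0.45 × 4.85 = 0.4474 m³/s
w_4 = (18.1 − 6.6)/2 = 5.75 m; q_4 = 0.253 × 0.56 × 5.75 = 0.8147 m³/s
w_5 = (24.8 − 13.6)/2 = 5.6 m; q_5 = 0.203 × 0.43 × 5.6 = 0.4888 m³/s
Stations 1, 6 contribute zero (depth or velocity is 0).
Q = Σ qᵢ = 1.960 m³/s

1.96 m³/s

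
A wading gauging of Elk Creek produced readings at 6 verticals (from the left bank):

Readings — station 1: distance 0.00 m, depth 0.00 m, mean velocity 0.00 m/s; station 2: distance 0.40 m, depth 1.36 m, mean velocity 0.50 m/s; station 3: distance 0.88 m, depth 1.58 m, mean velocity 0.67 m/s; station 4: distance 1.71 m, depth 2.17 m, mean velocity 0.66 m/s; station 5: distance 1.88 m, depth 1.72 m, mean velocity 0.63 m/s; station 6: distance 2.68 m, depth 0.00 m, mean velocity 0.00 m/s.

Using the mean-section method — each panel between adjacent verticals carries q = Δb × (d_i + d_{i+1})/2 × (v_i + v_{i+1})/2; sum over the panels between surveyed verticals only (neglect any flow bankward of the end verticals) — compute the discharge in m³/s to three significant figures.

1.95 m³/s

Panel 1-2: Δb = 0.4 m, d̄ = (0.00+1.36)/2 = 0.68, v̄ = (0.00+0.50)/2 = 0.25 → q = 0.4×0.68×0.25 = 0.06800 m³/s
Panel 2-3: Δb = 0.48 m, d̄ = (1.36+1.58)/2 = 1.47, v̄ = (0.50+0.67)/2 = 0.585 → q = 0.48×1.47×0.585 = 0.4128 m³/s
Panel 3-4: Δb = 0.83 m, d̄ = (1.58+2.17)/2 = 1.875, v̄ = (0.67+0.66)/2 = 0.665 → q = 0.83×1.875×0.665 = 1.035 m³/s
Panel 4-5: Δb = 0.17 m, d̄ = (2.17+1.72)/2 = 1.945, v̄ = (0.66+0.63)/2 = 0.645 → q = 0.17×1.945×0.645 = 0.2133 m³/s
Panel 5-6: Δb = 0.8 m, d̄ = (1.72+0.00)/2 = 0.86, v̄ = (0.63+0.00)/2 = 0.315 → q = 0.8×0.86×0.315 = 0.2167 m³/s
Q = Σ q = 1.946 m³/s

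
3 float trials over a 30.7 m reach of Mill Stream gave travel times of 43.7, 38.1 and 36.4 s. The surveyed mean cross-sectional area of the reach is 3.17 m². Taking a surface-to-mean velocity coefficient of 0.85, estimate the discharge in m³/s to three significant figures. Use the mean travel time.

t̄ = (43.7 + 38.1 + 36.4) / 3 = 39.4 s
v_surface = L / t̄ = 30.7 / 39.4 = 0.7792 m/s
v_mean = 0.85 × 0.7792 = 0.6623 m/s
Q = A × v_mean = 3.17 × 0.6623 = 2.100 m³/s

2.10 m³/s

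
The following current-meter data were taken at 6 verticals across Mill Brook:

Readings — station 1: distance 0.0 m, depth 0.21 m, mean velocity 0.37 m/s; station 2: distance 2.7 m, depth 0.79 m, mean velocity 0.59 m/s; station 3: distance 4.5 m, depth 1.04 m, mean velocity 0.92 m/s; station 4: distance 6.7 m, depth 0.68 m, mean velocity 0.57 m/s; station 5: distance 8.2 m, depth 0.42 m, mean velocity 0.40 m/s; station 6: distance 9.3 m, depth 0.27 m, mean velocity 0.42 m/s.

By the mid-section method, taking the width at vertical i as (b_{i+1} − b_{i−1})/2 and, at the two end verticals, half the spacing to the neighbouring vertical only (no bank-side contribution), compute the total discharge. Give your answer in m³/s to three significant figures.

w_1 = (2.7 − 0.0)/2 = 1.35 m; q_1 = 0.37 × 0.21 × 1.35 = 0.1049 m³/s
w_2 = (4.5 − 0.0)/2 = 2.25 m; q_2 = 0.59 × 0.79 × 2.25 = 1.049 m³/s
w_3 = (6.7 − 2.7)/2 = 2 m; q_3 = 0.92 × 1.04 × 2 = 1.914 m³/s
w_4 = (8.2 − 4.5)/2 = 1.85 m; q_4 = 0.57 × 0.68 × 1.85 = 0.7171 m³/s
w_5 = (9.3 − 6.7)/2 = 1.3 m; q_5 = 0.40 × 0.42 × 1.3 = 0.2184 m³/s
w_6 = (9.3 − 8.2)/2 = 0.55 m; q_6 = 0.42 × 0.27 × 0.55 = 0.06237 m³/s
Q = Σ qᵢ = 4.065 m³/s

4.07 m³/s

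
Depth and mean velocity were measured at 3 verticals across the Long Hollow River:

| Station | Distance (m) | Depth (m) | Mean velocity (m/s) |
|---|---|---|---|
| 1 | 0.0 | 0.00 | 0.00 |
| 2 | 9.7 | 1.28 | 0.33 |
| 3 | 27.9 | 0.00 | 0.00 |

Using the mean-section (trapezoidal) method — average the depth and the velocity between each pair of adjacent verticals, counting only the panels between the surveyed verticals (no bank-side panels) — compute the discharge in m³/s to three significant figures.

Panel 1-2: Δb = 9.7 m, d̄ = (0.00+1.28)/2 = 0.64, v̄ = (0.00+0.33)/2 = 0.165 → q = 9.7×0.64×0.165 = 1.024 m³/s
Panel 2-3: Δb = 18.2 m, d̄ = (1.28+0.00)/2 = 0.64, v̄ = (0.33+0.00)/2 = 0.165 → q = 18.2×0.64×0.165 = 1.922 m³/s
Q = Σ q = 2.946 m³/s

2.95 m³/s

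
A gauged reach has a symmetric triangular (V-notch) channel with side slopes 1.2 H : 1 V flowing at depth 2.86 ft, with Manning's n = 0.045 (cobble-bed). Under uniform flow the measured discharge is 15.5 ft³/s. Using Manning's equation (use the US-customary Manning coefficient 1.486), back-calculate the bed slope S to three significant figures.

A = z·y² = 1.2×2.86² = 9.816 ft²
P = 2y√(1+z²) = 2×2.86×√(1+1.2²) = 8.935 ft
R = A/P = 9.816/8.935 = 1.099 ft
S = (Q·n / (1.486·A·R^(2/3)))² = (15.5×0.045 / (1.486×9.816×1.065))² = 0.002017

0.00202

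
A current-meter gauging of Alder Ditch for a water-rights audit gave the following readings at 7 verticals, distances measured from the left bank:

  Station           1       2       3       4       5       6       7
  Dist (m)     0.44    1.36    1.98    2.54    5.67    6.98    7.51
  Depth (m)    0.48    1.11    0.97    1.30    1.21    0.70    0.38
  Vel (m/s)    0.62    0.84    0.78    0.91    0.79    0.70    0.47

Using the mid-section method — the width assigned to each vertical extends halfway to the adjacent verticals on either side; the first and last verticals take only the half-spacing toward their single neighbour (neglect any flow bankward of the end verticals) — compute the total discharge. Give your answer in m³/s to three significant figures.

6.10 m³/s

w_1 = (1.36 − 0.44)/2 = 0.46 m; q_1 = 0.62 × 0.48 × 0.46 = 0.1369 m³/s
w_2 = (1.98 − 0.44)/2 = 0.77 m; q_2 = 0.84 × 1.11 × 0.77 = 0.7179 m³/s
w_3 = (2.54 − 1.36)/2 = 0.59 m; q_3 = 0.78 × 0.97 × 0.59 = 0.4464 m³/s
w_4 = (5.67 − 1.98)/2 = 1.845 m; q_4 = 0.91 × 1.30 × 1.845 = 2.183 m³/s
w_5 = (6.98 − 2.54)/2 = 2.22 m; q_5 = 0.79 × 1.21 × 2.22 = 2.122 m³/s
w_6 = (7.51 − 5.67)/2 = 0.92 m; q_6 = 0.70 × 0.70 × 0.92 = 0.4508 m³/s
w_7 = (7.51 − 6.98)/2 = 0.265 m; q_7 = 0.47 × 0.38 × 0.265 = 0.04733 m³/s
Q = Σ qᵢ = 6.104 m³/s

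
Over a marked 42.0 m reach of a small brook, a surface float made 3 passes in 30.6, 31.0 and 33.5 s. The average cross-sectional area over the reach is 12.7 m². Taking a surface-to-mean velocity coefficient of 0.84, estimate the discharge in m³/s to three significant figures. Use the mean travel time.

14.1 m³/s

t̄ = (30.6 + 31.0 + 33.5) / 3 = 31.7 s
v_surface = L / t̄ = 42.0 / 31.7 = 1.325 m/s
v_mean = 0.84 × 1.325 = 1.113 m/s
Q = A × v_mean = 12.7 × 1.113 = 14.13 m³/s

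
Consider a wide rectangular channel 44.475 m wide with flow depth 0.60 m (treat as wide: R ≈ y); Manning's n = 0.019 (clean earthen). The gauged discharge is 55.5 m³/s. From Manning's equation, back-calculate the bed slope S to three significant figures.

A = b·y = 44.475 × 0.60 = 26.69 m²
Wide channel: R ≈ y = 0.60 m
S = (Q·n / (1·A·R^(2/3)))² = (55.5×0.019 / (1×26.69×0.7114))² = 0.003086

0.00309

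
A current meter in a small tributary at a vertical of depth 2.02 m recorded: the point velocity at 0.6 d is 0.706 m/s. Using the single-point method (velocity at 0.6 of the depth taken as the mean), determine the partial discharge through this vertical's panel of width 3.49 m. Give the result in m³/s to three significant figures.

4.98 m³/s

v̄ = v₀.₆ = 0.706 m/s
q = v̄ × d × w = 0.7060 × 2.02 × 3.49 = 4.977 m³/s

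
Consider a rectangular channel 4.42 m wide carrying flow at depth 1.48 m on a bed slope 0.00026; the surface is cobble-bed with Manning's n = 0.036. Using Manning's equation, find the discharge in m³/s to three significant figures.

2.70 m³/s

A = b·y = 4.42 × 1.48 = 6.542 m²
P = b + 2y = 4.42 + 2×1.48 = 7.380 m
R = A/P = 6.542/7.380 = 0.8864 m
Q = (1/n)·A·R^(2/3)·S^(1/2) = (1/0.036) × 6.542 × 0.8864^(2/3) × 0.00026^(1/2) = 2.704 m³/s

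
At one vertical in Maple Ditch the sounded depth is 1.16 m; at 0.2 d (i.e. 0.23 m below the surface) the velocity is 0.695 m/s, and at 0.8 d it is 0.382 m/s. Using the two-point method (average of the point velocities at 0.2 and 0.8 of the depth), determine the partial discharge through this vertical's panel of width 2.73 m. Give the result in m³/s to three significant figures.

v̄ = (0.695 + 0.382) / 2 = 0.5385 m/s
q = v̄ × d × w = 0.5385 × 1.16 × 2.73 = 1.705 m³/s

1.71 m³/s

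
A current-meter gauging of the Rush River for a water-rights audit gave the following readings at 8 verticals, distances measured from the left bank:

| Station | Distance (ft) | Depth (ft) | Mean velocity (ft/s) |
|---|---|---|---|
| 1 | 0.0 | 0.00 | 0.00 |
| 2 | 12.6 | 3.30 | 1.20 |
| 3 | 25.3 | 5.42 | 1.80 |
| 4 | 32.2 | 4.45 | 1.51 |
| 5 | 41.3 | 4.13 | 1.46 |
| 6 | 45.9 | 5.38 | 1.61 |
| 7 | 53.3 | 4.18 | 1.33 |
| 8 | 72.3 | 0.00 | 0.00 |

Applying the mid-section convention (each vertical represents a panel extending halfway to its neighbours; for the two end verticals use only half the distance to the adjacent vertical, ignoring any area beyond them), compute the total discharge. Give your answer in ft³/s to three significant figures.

w_2 = (25.3 − 0.0)/2 = 12.65 ft; q_2 = 1.20 × 3.30 × 12.65 = 50.09 ft³/s
w_3 = (32.2 − 12.6)/2 = 9.8 ft; q_3 = 1.80 × 5.42 × 9.8 = 95.61 ft³/s
w_4 = (41.3 − 25.3)/2 = 8 ft; q_4 = 1.51 × 4.45 × 8 = 53.76 ft³/s
w_5 = (45.9 − 32.2)/2 = 6.85 ft; q_5 = 1.46 × 4.13 × 6.85 = 41.30 ft³/s
w_6 = (53.3 − 41.3)/2 = 6 ft; q_6 = 1.61 × 5.38 × 6 = 51.97 ft³/s
w_7 = (72.3 − 45.9)/2 = 13.2 ft; q_7 = 1.33 × 4.18 × 13.2 = 73.38 ft³/s
Stations 1, 8 contribute zero (depth or velocity is 0).
Q = Σ qᵢ = 366.1 ft³/s

366 ft³/s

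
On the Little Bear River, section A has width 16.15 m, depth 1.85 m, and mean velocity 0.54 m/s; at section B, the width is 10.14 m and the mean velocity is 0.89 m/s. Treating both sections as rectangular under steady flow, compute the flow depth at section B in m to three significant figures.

1.79 m

Q = A₁V₁ = (16.15×1.85) × 0.54 = 16.13 m³/s
d₂ = Q/(b₂ V₂) = 16.13/(10.14×0.89) = 1.788 m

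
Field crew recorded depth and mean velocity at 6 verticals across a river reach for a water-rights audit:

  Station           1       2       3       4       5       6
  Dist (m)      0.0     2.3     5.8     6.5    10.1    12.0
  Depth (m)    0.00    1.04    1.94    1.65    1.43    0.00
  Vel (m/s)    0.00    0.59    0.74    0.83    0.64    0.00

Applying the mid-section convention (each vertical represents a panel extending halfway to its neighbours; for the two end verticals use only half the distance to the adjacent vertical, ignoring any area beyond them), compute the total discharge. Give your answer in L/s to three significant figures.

w_2 = (5.8 − 0.0)/2 = 2.9 m; q_2 = 0.59 × 1.04 × 2.9 = 1.779 m³/s
w_3 = (6.5 − 2.3)/2 = 2.1 m; q_3 = 0.74 × 1.94 × 2.1 = 3.015 m³/s
w_4 = (10.1 − 5.8)/2 = 2.15 m; q_4 = 0.83 × 1.65 × 2.15 = 2.944 m³/s
w_5 = (12.0 − 6.5)/2 = 2.75 m; q_5 = 0.64 × 1.43 × 2.75 = 2.517 m³/s
Stations 1, 6 contribute zero (depth or velocity is 0).
Q = Σ qᵢ = 10.26 m³/s
= 10.26 × 1000 = 10260 L/s

10300 L/s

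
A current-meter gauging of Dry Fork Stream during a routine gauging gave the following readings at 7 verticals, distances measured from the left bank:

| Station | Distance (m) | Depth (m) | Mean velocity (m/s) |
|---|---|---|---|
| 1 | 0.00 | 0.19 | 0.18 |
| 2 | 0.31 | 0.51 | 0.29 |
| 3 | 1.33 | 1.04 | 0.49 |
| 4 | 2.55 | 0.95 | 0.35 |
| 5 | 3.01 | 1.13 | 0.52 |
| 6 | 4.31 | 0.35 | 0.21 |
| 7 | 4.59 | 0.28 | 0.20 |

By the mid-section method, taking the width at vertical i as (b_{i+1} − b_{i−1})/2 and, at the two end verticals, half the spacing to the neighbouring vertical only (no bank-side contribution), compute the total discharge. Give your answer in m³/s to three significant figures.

w_1 = (0.31 − 0.00)/2 = 0.155 m; q_1 = 0.18 × 0.19 × 0.155 = 0.005301 m³/s
w_2 = (1.33 − 0.00)/2 = 0.665 m; q_2 = 0.29 × 0.51 × 0.665 = 0.09835 m³/s
w_3 = (2.55 − 0.31)/2 = 1.12 m; q_3 = 0.49 × 1.04 × 1.12 = 0.5708 m³/s
w_4 = (3.01 − 1.33)/2 = 0.84 m; q_4 = 0.35 × 0.95 × 0.84 = 0.2793 m³/s
w_5 = (4.31 − 2.55)/2 = 0.88 m; q_5 = 0.52 × 1.13 × 0.88 = 0.5171 m³/s
w_6 = (4.59 − 3.01)/2 = 0.79 m; q_6 = 0.21 × 0.35 × 0.79 = 0.05807 m³/s
w_7 = (4.59 − 4.31)/2 = 0.14 m; q_7 = 0.20 × 0.28 × 0.14 = 0.007840 m³/s
Q = Σ qᵢ = 1.537 m³/s

1.54 m³/s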